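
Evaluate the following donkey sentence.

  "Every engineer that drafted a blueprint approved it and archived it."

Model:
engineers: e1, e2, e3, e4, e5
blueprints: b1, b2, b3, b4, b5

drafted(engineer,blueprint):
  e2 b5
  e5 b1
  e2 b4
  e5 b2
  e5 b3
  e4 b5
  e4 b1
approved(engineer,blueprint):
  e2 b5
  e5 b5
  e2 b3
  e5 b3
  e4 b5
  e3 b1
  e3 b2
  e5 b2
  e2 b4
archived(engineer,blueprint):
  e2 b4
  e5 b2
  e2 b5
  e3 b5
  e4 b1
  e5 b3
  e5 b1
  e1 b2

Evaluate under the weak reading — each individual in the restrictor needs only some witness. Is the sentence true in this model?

"it" takes "a blueprint" as antecedent — a donkey pronoun bound across the clause boundary.
Weak reading: every engineer e with some drafted-blueprint has at least one drafted-blueprint b such that approved(e,b) ∧ archived(e,b).
Per engineer: e2:✓  e4:✗  e5:✓
e4 has no witness among its drafted-blueprints.

False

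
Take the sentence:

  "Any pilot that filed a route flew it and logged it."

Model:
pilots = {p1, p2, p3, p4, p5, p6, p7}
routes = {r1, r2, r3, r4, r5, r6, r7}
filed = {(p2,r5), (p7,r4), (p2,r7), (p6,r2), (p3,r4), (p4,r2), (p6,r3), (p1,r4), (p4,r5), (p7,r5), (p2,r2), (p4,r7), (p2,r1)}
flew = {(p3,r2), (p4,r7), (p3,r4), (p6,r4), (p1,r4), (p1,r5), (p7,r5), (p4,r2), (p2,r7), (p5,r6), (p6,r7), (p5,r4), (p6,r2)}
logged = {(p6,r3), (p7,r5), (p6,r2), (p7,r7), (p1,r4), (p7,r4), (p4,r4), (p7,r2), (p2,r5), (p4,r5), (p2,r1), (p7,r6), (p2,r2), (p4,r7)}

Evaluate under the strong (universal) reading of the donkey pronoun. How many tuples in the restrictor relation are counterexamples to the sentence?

9

"it" takes "a route" as antecedent — a donkey pronoun bound across the clause boundary.
Strong reading: for every (p,r) with filed(p,r), flew(p,r) ∧ logged(p,r).
Restrictor pairs: (p1,r4) ✓  (p2,r1) ✗  (p2,r2) ✗  (p2,r5) ✗  (p2,r7) ✗  (p3,r4) ✗  (p4,r2) ✗  (p4,r5) ✗  (p4,r7) ✓  (p6,r2) ✓  (p6,r3) ✗  (p7,r4) ✗  (p7,r5) ✓
Counterexamples (restrictor pairs failing the scope): 9.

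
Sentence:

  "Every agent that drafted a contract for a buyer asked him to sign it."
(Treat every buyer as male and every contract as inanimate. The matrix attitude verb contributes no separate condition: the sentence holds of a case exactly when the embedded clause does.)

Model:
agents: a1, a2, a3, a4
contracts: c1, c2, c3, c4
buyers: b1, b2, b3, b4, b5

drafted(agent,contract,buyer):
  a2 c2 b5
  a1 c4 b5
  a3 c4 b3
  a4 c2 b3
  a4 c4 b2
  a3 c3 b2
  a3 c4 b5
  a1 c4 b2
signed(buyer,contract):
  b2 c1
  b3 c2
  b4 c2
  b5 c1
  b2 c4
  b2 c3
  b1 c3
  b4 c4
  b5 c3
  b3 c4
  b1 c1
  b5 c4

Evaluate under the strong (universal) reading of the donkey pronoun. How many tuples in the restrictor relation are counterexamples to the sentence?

1

"him" takes "a buyer" as antecedent and "it" takes "a contract"; both are donkey pronouns co-varying with the restrictor.
Strong reading: for every (a,c,b) with drafted(a,c,b), signed(b,c).
Restrictor triples: (a1,c4,b2)→signed(b2,c4) ✓  (a1,c4,b5)→signed(b5,c4) ✓  (a2,c2,b5)→signed(b5,c2) ✗  (a3,c3,b2)→signed(b2,c3) ✓  (a3,c4,b3)→signed(b3,c4) ✓  (a3,c4,b5)→signed(b5,c4) ✓  (a4,c2,b3)→signed(b3,c2) ✓  (a4,c4,b2)→signed(b2,c4) ✓
Counterexamples (restrictor triples failing the scope): 1.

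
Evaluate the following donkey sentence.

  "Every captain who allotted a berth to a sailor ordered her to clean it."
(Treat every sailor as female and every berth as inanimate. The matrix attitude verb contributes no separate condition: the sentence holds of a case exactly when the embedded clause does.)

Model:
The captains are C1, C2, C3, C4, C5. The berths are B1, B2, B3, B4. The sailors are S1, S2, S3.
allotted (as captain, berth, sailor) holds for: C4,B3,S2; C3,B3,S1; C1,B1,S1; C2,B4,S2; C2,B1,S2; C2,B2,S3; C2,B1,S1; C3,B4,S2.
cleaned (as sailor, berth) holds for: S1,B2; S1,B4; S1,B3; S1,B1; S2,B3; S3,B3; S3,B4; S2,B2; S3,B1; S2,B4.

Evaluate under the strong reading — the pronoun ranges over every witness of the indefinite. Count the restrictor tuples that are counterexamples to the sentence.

2

"her" takes "a sailor" as antecedent and "it" takes "a berth"; both are donkey pronouns co-varying with the restrictor.
Strong reading: for every (c,b,s) with allotted(c,b,s), cleaned(s,b).
Restrictor triples: (C1,B1,S1)→cleaned(S1,B1) ✓  (C2,B1,S1)→cleaned(S1,B1) ✓  (C2,B1,S2)→cleaned(S2,B1) ✗  (C2,B2,S3)→cleaned(S3,B2) ✗  (C2,B4,S2)→cleaned(S2,B4) ✓  (C3,B3,S1)→cleaned(S1,B3) ✓  (C3,B4,S2)→cleaned(S2,B4) ✓  (C4,B3,S2)→cleaned(S2,B3) ✓
Counterexamples (restrictor triples failing the scope): 2.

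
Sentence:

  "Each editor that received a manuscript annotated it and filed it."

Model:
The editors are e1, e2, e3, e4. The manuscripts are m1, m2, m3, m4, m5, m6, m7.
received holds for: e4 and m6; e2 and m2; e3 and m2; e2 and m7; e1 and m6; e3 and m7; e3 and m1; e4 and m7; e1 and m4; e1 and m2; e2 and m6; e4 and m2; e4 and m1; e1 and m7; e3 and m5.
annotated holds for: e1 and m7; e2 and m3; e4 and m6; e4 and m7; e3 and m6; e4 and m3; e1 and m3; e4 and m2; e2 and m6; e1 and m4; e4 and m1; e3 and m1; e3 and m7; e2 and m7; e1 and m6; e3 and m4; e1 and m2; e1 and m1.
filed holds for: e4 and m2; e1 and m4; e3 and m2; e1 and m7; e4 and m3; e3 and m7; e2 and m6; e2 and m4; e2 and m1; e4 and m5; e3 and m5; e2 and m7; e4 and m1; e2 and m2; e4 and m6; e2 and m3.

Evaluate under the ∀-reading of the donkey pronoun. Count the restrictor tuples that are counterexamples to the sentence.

7

"it" takes "a manuscript" as antecedent — a donkey pronoun bound across the clause boundary.
Strong reading: for every (e,m) with received(e,m), annotated(e,m) ∧ filed(e,m).
Restrictor pairs: (e1,m2) ✗  (e1,m4) ✓  (e1,m6) ✗  (e1,m7) ✓  (e2,m2) ✗  (e2,m6) ✓  (e2,m7) ✓  (e3,m1) ✗  (e3,m2) ✗  (e3,m5) ✗  (e3,m7) ✓  (e4,m1) ✓  (e4,m2) ✓  (e4,m6) ✓  (e4,m7) ✗
Counterexamples (restrictor pairs failing the scope): 7.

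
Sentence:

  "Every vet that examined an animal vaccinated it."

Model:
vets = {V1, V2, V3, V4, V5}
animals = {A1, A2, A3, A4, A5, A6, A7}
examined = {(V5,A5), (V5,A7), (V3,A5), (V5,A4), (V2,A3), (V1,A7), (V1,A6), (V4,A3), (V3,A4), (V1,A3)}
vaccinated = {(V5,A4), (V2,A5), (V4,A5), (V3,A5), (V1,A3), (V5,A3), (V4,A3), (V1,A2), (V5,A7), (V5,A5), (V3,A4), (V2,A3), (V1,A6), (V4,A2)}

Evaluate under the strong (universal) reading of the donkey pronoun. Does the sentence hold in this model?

False

"it" takes "an animal" as antecedent — a donkey pronoun bound across the clause boundary.
Strong reading: for every (v,a) with examined(v,a), vaccinated(v,a).
Restrictor pairs: (V1,A3) ✓  (V1,A6) ✓  (V1,A7) ✗  (V2,A3) ✓  (V3,A4) ✓  (V3,A5) ✓  (V4,A3) ✓  (V5,A4) ✓  (V5,A5) ✓  (V5,A7) ✓
Counterexample: (V1,A7) is in examined but fails the scope.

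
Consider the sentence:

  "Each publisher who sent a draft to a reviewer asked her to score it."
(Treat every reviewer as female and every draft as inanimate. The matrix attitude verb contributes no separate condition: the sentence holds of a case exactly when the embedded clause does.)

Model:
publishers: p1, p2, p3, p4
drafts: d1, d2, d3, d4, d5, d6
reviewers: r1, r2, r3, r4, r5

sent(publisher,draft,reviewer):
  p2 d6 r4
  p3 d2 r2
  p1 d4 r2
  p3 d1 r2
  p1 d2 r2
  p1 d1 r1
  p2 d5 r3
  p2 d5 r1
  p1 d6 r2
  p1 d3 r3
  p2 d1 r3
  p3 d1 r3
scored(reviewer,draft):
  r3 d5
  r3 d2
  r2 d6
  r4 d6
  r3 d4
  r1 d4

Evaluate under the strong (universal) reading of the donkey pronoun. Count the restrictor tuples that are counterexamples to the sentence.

"her" takes "a reviewer" as antecedent and "it" takes "a draft"; both are donkey pronouns co-varying with the restrictor.
Strong reading: for every (p,d,r) with sent(p,d,r), scored(r,d).
Restrictor triples: (p1,d1,r1)→scored(r1,d1) ✗  (p1,d2,r2)→scored(r2,d2) ✗  (p1,d3,r3)→scored(r3,d3) ✗  (p1,d4,r2)→scored(r2,d4) ✗  (p1,d6,r2)→scored(r2,d6) ✓  (p2,d1,r3)→scored(r3,d1) ✗  (p2,d5,r1)→scored(r1,d5) ✗  (p2,d5,r3)→scored(r3,d5) ✓  (p2,d6,r4)→scored(r4,d6) ✓  (p3,d1,r2)→scored(r2,d1) ✗  (p3,d1,r3)→scored(r3,d1) ✗  (p3,d2,r2)→scored(r2,d2) ✗
Counterexamples (restrictor triples failing the scope): 9.

9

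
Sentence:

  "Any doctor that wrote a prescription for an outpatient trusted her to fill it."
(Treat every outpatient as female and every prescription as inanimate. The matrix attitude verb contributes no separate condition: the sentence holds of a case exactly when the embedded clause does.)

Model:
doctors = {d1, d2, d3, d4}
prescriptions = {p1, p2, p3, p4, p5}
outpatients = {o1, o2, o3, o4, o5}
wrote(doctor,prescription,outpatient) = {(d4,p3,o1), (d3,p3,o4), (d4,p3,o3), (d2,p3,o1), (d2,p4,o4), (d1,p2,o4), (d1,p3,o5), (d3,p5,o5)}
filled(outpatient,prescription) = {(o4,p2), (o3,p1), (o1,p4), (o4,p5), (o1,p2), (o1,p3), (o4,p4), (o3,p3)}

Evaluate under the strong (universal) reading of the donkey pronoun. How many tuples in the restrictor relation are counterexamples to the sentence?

3

"her" takes "an outpatient" as antecedent and "it" takes "a prescription"; both are donkey pronouns co-varying with the restrictor.
Strong reading: for every (d,p,o) with wrote(d,p,o), filled(o,p).
Restrictor triples: (d1,p2,o4)→filled(o4,p2) ✓  (d1,p3,o5)→filled(o5,p3) ✗  (d2,p3,o1)→filled(o1,p3) ✓  (d2,p4,o4)→filled(o4,p4) ✓  (d3,p3,o4)→filled(o4,p3) ✗  (d3,p5,o5)→filled(o5,p5) ✗  (d4,p3,o1)→filled(o1,p3) ✓  (d4,p3,o3)→filled(o3,p3) ✓
Counterexamples (restrictor triples failing the scope): 3.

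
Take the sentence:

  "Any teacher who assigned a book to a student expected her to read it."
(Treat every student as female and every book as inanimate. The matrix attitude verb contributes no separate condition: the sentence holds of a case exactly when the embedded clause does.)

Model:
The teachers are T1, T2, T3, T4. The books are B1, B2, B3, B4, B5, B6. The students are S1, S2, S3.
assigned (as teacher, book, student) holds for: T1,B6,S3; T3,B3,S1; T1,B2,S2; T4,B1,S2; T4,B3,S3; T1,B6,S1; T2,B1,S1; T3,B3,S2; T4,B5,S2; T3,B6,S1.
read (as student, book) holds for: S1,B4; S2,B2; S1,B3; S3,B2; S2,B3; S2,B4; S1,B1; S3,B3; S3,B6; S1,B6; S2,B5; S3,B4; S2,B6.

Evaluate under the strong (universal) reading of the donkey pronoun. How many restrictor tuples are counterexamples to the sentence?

1

"her" takes "a student" as antecedent and "it" takes "a book"; both are donkey pronouns co-varying with the restrictor.
Strong reading: for every (t,b,s) with assigned(t,b,s), read(s,b).
Restrictor triples: (T1,B2,S2)→read(S2,B2) ✓  (T1,B6,S1)→read(S1,B6) ✓  (T1,B6,S3)→read(S3,B6) ✓  (T2,B1,S1)→read(S1,B1) ✓  (T3,B3,S1)→read(S1,B3) ✓  (T3,B3,S2)→read(S2,B3) ✓  (T3,B6,S1)→read(S1,B6) ✓  (T4,B1,S2)→read(S2,B1) ✗  (T4,B3,S3)→read(S3,B3) ✓  (T4,B5,S2)→read(S2,B5) ✓
Counterexamples (restrictor triples failing the scope): 1.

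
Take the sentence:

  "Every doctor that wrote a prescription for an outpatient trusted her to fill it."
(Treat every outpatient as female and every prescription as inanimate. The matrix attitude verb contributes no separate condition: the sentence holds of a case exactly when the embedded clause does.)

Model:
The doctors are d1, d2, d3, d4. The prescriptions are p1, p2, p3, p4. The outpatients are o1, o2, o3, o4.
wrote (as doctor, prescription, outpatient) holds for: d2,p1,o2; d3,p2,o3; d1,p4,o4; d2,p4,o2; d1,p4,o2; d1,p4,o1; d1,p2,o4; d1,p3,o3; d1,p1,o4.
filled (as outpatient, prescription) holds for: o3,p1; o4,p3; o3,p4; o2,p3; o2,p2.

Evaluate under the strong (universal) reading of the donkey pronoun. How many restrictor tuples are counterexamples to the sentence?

9

"her" takes "an outpatient" as antecedent and "it" takes "a prescription"; both are donkey pronouns co-varying with the restrictor.
Strong reading: for every (d,p,o) with wrote(d,p,o), filled(o,p).
Restrictor triples: (d1,p1,o4)→filled(o4,p1) ✗  (d1,p2,o4)→filled(o4,p2) ✗  (d1,p3,o3)→filled(o3,p3) ✗  (d1,p4,o1)→filled(o1,p4) ✗  (d1,p4,o2)→filled(o2,p4) ✗  (d1,p4,o4)→filled(o4,p4) ✗  (d2,p1,o2)→filled(o2,p1) ✗  (d2,p4,o2)→filled(o2,p4) ✗  (d3,p2,o3)→filled(o3,p2) ✗
Counterexamples (restrictor triples failing the scope): 9.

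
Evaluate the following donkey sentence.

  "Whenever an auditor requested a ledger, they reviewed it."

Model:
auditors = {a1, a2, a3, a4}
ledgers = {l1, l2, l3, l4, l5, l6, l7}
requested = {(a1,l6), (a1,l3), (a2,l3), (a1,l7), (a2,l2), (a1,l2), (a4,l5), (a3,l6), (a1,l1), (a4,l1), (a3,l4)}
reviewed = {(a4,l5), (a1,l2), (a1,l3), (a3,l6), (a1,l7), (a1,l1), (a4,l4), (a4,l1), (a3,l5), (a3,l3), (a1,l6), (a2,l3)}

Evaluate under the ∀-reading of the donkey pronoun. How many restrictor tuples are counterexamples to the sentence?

2

"it" takes "a ledger" as antecedent — a donkey pronoun bound across the clause boundary.
Strong reading: for every (a,l) with requested(a,l), reviewed(a,l).
Restrictor pairs: (a1,l1) ✓  (a1,l2) ✓  (a1,l3) ✓  (a1,l6) ✓  (a1,l7) ✓  (a2,l2) ✗  (a2,l3) ✓  (a3,l4) ✗  (a3,l6) ✓  (a4,l1) ✓  (a4,l5) ✓
Counterexamples (restrictor pairs failing the scope): 2.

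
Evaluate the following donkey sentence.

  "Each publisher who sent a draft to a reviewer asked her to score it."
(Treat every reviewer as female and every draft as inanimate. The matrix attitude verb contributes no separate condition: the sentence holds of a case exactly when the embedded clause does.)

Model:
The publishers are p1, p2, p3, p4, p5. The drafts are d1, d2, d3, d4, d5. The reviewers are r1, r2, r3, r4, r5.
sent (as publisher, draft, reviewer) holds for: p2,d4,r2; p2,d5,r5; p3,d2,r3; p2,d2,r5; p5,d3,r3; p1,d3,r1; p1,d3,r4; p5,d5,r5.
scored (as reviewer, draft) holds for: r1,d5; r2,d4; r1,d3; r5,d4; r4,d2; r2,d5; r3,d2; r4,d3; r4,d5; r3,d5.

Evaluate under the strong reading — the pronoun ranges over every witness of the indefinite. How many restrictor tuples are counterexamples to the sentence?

"her" takes "a reviewer" as antecedent and "it" takes "a draft"; both are donkey pronouns co-varying with the restrictor.
Strong reading: for every (p,d,r) with sent(p,d,r), scored(r,d).
Restrictor triples: (p1,d3,r1)→scored(r1,d3) ✓  (p1,d3,r4)→scored(r4,d3) ✓  (p2,d2,r5)→scored(r5,d2) ✗  (p2,d4,r2)→scored(r2,d4) ✓  (p2,d5,r5)→scored(r5,d5) ✗  (p3,d2,r3)→scored(r3,d2) ✓  (p5,d3,r3)→scored(r3,d3) ✗  (p5,d5,r5)→scored(r5,d5) ✗
Counterexamples (restrictor triples failing the scope): 4.

4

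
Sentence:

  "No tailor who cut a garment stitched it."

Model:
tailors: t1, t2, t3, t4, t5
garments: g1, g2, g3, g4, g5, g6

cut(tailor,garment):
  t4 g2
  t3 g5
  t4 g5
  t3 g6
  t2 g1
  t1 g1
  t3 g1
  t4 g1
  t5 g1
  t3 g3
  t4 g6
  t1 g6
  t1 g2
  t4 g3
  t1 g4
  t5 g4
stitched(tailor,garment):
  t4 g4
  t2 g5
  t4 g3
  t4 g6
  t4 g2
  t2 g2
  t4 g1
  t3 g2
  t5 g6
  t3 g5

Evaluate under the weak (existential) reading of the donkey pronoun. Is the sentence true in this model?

"it" takes "a garment" as antecedent — a donkey pronoun bound across the clause boundary.
Truth condition: for no (t,g) with cut(t,g) does stitched(t,g) hold.
Restrictor pairs — does the scope hold? (t1,g1):fails  (t1,g2):fails  (t1,g4):fails  (t1,g6):fails  (t2,g1):fails  (t3,g1):fails  (t3,g3):fails  (t3,g5):holds  (t3,g6):fails  (t4,g1):holds  (t4,g2):holds  (t4,g3):holds  (t4,g5):fails  (t4,g6):holds  (t5,g1):fails  (t5,g4):fails
Scope holds for 5 pair(s), so the sentence is false.

False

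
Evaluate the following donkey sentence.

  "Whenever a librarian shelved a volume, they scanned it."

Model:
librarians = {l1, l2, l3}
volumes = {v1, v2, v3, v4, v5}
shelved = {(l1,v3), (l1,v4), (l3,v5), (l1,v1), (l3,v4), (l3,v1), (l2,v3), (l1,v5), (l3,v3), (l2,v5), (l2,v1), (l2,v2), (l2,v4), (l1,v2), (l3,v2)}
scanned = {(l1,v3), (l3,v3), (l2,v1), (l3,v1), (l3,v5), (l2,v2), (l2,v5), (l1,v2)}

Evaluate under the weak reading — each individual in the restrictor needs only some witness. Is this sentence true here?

"it" takes "a volume" as antecedent — a donkey pronoun bound across the clause boundary.
Weak reading: every librarian l with some shelved-volume has at least one shelved-volume v such that scanned(l,v).
Per librarian: l1:✓  l2:✓  l3:✓
Every librarian in the restrictor has a witness.

True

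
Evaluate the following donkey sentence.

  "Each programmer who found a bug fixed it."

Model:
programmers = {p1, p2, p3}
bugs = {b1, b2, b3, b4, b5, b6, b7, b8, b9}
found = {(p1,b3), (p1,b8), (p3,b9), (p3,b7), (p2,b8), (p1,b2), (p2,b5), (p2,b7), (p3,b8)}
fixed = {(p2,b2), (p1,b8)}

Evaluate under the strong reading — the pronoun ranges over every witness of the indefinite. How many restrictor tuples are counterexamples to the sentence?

8

"it" takes "a bug" as antecedent — a donkey pronoun bound across the clause boundary.
Strong reading: for every (p,b) with found(p,b), fixed(p,b).
Restrictor pairs: (p1,b2) ✗  (p1,b3) ✗  (p1,b8) ✓  (p2,b5) ✗  (p2,b7) ✗  (p2,b8) ✗  (p3,b7) ✗  (p3,b8) ✗  (p3,b9) ✗
Counterexamples (restrictor pairs failing the scope): 8.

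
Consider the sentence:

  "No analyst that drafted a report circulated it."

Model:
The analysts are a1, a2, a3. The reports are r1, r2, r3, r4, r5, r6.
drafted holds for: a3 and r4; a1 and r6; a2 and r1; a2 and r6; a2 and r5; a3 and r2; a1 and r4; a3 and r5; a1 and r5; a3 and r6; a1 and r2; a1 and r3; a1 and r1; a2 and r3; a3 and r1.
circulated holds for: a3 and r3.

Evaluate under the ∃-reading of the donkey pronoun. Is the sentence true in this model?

True

"it" takes "a report" as antecedent — a donkey pronoun bound across the clause boundary.
Truth condition: for no (a,r) with drafted(a,r) does circulated(a,r) hold.
Restrictor pairs — does the scope hold? (a1,r1):fails  (a1,r2):fails  (a1,r3):fails  (a1,r4):fails  (a1,r5):fails  (a1,r6):fails  (a2,r1):fails  (a2,r3):fails  (a2,r5):fails  (a2,r6):fails  (a3,r1):fails  (a3,r2):fails  (a3,r4):fails  (a3,r5):fails  (a3,r6):fails
Scope holds for no restrictor pair, so the sentence is true.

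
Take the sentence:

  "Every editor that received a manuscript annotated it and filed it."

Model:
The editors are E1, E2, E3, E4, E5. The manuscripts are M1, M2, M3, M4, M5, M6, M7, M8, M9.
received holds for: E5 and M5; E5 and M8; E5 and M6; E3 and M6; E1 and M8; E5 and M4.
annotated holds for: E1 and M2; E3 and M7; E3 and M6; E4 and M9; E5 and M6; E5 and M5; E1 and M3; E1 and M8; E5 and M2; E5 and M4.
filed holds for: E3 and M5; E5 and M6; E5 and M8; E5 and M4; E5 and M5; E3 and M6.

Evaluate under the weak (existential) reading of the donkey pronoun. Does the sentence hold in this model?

False

"it" takes "a manuscript" as antecedent — a donkey pronoun bound across the clause boundary.
Weak reading: every editor e with some received-manuscript has at least one received-manuscript m such that annotated(e,m) ∧ filed(e,m).
Per editor: E1:✗  E3:✓  E5:✓
E1 has no witness among its received-manuscripts.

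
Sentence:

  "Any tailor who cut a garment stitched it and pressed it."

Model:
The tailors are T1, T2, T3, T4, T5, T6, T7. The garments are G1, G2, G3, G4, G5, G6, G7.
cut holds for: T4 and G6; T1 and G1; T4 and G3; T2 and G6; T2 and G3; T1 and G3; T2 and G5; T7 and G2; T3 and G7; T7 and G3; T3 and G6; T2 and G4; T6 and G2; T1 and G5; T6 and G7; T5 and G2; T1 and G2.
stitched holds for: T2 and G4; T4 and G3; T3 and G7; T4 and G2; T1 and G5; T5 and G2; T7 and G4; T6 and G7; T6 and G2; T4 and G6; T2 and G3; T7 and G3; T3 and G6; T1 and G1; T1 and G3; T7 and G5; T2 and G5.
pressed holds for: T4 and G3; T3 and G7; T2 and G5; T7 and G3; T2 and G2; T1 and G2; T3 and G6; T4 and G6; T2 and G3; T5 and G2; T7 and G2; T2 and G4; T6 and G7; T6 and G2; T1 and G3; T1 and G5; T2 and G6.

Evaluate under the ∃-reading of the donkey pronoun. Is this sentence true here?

"it" takes "a garment" as antecedent — a donkey pronoun bound across the clause boundary.
Weak reading: every tailor t with some cut-garment has at least one cut-garment g such that stitched(t,g) ∧ pressed(t,g).
Per tailor: T1:✓  T2:✓  T3:✓  T4:✓  T5:✓  T6:✓  T7:✓
Every tailor in the restrictor has a witness.

True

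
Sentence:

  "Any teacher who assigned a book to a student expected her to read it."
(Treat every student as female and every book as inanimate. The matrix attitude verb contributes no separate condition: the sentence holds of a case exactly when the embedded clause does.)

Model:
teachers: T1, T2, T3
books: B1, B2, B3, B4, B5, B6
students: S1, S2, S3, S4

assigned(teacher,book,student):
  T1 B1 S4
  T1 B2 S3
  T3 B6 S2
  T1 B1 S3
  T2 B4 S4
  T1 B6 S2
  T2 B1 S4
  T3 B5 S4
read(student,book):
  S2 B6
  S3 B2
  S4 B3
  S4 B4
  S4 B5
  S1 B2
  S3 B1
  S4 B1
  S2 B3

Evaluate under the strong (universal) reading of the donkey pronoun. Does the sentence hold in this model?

"her" takes "a student" as antecedent and "it" takes "a book"; both are donkey pronouns co-varying with the restrictor.
Strong reading: for every (t,b,s) with assigned(t,b,s), read(s,b).
Restrictor triples: (T1,B1,S3)→read(S3,B1) ✓  (T1,B1,S4)→read(S4,B1) ✓  (T1,B2,S3)→read(S3,B2) ✓  (T1,B6,S2)→read(S2,B6) ✓  (T2,B1,S4)→read(S4,B1) ✓  (T2,B4,S4)→read(S4,B4) ✓  (T3,B5,S4)→read(S4,B5) ✓  (T3,B6,S2)→read(S2,B6) ✓
Every restrictor triple satisfies the scope.

True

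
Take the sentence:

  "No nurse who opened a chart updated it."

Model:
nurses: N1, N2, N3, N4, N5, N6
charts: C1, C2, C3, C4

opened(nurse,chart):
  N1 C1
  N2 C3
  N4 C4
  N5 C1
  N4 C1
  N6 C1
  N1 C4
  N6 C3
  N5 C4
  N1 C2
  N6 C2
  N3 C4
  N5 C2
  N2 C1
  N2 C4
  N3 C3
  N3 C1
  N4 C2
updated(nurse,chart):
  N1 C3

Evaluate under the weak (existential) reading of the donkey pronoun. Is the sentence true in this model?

True

"it" takes "a chart" as antecedent — a donkey pronoun bound across the clause boundary.
Truth condition: for no (n,c) with opened(n,c) does updated(n,c) hold.
Restrictor pairs — does the scope hold? (N1,C1):fails  (N1,C2):fails  (N1,C4):fails  (N2,C1):fails  (N2,C3):fails  (N2,C4):fails  (N3,C1):fails  (N3,C3):fails  (N3,C4):fails  (N4,C1):fails  (N4,C2):fails  (N4,C4):fails  (N5,C1):fails  (N5,C2):fails  (N5,C4):fails  (N6,C1):fails  (N6,C2):fails  (N6,C3):fails
Scope holds for no restrictor pair, so the sentence is true.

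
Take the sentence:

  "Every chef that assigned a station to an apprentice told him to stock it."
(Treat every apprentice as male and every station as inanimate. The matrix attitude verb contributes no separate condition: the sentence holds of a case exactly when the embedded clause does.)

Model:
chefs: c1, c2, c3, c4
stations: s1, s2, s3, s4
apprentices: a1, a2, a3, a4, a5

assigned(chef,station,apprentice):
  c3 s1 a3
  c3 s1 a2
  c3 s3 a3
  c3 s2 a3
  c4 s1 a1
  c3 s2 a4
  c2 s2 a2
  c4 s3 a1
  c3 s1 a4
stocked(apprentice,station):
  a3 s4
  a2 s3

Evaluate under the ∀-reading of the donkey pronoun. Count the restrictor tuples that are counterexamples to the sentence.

"him" takes "an apprentice" as antecedent and "it" takes "a station"; both are donkey pronouns co-varying with the restrictor.
Strong reading: for every (c,s,a) with assigned(c,s,a), stocked(a,s).
Restrictor triples: (c2,s2,a2)→stocked(a2,s2) ✗  (c3,s1,a2)→stocked(a2,s1) ✗  (c3,s1,a3)→stocked(a3,s1) ✗  (c3,s1,a4)→stocked(a4,s1) ✗  (c3,s2,a3)→stocked(a3,s2) ✗  (c3,s2,a4)→stocked(a4,s2) ✗  (c3,s3,a3)→stocked(a3,s3) ✗  (c4,s1,a1)→stocked(a1,s1) ✗  (c4,s3,a1)→stocked(a1,s3) ✗
Counterexamples (restrictor triples failing the scope): 9.

9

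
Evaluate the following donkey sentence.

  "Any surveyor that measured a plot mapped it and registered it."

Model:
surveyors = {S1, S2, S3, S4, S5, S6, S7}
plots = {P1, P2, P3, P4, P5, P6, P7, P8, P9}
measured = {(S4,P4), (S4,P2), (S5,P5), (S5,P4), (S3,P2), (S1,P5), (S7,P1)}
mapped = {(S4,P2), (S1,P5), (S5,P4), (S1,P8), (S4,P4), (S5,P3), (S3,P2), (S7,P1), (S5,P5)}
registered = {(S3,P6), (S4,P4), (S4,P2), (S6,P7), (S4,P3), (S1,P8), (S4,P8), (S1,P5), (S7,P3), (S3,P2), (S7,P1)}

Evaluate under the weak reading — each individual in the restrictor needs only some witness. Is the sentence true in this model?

"it" takes "a plot" as antecedent — a donkey pronoun bound across the clause boundary.
Weak reading: every surveyor s with some measured-plot has at least one measured-plot p such that mapped(s,p) ∧ registered(s,p).
Per surveyor: S1:✓  S3:✓  S4:✓  S5:✗  S7:✓
S5 has no witness among its measured-plots.

False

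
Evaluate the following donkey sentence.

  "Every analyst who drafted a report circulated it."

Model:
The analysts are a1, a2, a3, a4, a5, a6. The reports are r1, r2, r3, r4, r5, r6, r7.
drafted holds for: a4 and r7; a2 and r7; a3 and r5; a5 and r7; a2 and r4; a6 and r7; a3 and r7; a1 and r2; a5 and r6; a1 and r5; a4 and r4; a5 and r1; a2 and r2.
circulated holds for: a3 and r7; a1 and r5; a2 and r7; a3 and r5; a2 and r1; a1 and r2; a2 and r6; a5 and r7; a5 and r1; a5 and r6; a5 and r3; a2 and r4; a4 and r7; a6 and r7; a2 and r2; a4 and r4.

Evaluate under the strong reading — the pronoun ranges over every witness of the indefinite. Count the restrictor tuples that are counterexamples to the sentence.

"it" takes "a report" as antecedent — a donkey pronoun bound across the clause boundary.
Strong reading: for every (a,r) with drafted(a,r), circulated(a,r).
Restrictor pairs: (a1,r2) ✓  (a1,r5) ✓  (a2,r2) ✓  (a2,r4) ✓  (a2,r7) ✓  (a3,r5) ✓  (a3,r7) ✓  (a4,r4) ✓  (a4,r7) ✓  (a5,r1) ✓  (a5,r6) ✓  (a5,r7) ✓  (a6,r7) ✓
Counterexamples (restrictor pairs failing the scope): 0.

0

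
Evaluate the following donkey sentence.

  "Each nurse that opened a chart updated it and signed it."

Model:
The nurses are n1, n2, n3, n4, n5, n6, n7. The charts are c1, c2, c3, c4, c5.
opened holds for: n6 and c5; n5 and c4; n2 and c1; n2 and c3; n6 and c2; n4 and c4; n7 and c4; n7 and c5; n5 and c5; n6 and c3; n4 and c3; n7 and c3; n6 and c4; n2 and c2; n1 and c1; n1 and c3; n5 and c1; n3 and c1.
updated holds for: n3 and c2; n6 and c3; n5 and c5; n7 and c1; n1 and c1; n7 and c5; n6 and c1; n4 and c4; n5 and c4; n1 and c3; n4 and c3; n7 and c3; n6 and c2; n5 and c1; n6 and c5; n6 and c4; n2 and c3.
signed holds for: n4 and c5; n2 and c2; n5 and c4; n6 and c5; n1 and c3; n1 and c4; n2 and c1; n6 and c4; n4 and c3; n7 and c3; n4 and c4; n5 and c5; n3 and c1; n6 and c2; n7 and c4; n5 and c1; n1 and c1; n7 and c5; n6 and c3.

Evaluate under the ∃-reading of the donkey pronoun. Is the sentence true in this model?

False

"it" takes "a chart" as antecedent — a donkey pronoun bound across the clause boundary.
Weak reading: every nurse n with some opened-chart has at least one opened-chart c such that updated(n,c) ∧ signed(n,c).
Per nurse: n1:✓  n2:✗  n3:✗  n4:✓  n5:✓  n6:✓  n7:✓
n2 has no witness among its opened-charts.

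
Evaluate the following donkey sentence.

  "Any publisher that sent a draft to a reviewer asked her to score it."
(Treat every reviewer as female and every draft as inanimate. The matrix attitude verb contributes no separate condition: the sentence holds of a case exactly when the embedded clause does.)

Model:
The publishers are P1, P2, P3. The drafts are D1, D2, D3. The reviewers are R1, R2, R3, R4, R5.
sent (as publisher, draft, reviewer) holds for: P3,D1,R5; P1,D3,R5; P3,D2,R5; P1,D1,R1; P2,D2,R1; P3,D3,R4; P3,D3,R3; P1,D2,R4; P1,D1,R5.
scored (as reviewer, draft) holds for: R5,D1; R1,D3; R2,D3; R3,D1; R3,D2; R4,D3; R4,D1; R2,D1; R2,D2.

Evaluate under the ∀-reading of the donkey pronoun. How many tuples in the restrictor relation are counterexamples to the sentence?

6

"her" takes "a reviewer" as antecedent and "it" takes "a draft"; both are donkey pronouns co-varying with the restrictor.
Strong reading: for every (p,d,r) with sent(p,d,r), scored(r,d).
Restrictor triples: (P1,D1,R1)→scored(R1,D1) ✗  (P1,D1,R5)→scored(R5,D1) ✓  (P1,D2,R4)→scored(R4,D2) ✗  (P1,D3,R5)→scored(R5,D3) ✗  (P2,D2,R1)→scored(R1,D2) ✗  (P3,D1,R5)→scored(R5,D1) ✓  (P3,D2,R5)→scored(R5,D2) ✗  (P3,D3,R3)→scored(R3,D3) ✗  (P3,D3,R4)→scored(R4,D3) ✓
Counterexamples (restrictor triples failing the scope): 6.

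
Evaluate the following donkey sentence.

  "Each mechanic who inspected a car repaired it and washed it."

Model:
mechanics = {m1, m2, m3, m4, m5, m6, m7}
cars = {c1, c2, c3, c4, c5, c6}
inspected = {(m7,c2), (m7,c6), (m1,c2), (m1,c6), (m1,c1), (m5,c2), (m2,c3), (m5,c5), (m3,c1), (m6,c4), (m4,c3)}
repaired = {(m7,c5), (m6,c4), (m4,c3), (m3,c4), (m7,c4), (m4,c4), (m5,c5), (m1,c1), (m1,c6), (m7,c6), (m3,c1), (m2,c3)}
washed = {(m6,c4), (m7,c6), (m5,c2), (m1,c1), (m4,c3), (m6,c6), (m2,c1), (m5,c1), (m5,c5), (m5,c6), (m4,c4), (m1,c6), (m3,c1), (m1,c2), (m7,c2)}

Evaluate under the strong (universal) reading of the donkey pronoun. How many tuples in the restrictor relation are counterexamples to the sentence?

4

"it" takes "a car" as antecedent — a donkey pronoun bound across the clause boundary.
Strong reading: for every (m,c) with inspected(m,c), repaired(m,c) ∧ washed(m,c).
Restrictor pairs: (m1,c1) ✓  (m1,c2) ✗  (m1,c6) ✓  (m2,c3) ✗  (m3,c1) ✓  (m4,c3) ✓  (m5,c2) ✗  (m5,c5) ✓  (m6,c4) ✓  (m7,c2) ✗  (m7,c6) ✓
Counterexamples (restrictor pairs failing the scope): 4.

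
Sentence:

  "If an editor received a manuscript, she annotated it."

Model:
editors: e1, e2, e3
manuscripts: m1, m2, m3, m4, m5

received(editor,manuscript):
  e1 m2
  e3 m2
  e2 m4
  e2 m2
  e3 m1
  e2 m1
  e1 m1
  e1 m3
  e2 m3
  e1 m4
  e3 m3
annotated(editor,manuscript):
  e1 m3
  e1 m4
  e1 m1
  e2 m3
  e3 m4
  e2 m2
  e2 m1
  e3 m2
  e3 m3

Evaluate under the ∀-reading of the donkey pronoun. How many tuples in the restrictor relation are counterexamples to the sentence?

3

"it" takes "a manuscript" as antecedent — a donkey pronoun bound across the clause boundary.
Strong reading: for every (e,m) with received(e,m), annotated(e,m).
Restrictor pairs: (e1,m1) ✓  (e1,m2) ✗  (e1,m3) ✓  (e1,m4) ✓  (e2,m1) ✓  (e2,m2) ✓  (e2,m3) ✓  (e2,m4) ✗  (e3,m1) ✗  (e3,m2) ✓  (e3,m3) ✓
Counterexamples (restrictor pairs failing the scope): 3.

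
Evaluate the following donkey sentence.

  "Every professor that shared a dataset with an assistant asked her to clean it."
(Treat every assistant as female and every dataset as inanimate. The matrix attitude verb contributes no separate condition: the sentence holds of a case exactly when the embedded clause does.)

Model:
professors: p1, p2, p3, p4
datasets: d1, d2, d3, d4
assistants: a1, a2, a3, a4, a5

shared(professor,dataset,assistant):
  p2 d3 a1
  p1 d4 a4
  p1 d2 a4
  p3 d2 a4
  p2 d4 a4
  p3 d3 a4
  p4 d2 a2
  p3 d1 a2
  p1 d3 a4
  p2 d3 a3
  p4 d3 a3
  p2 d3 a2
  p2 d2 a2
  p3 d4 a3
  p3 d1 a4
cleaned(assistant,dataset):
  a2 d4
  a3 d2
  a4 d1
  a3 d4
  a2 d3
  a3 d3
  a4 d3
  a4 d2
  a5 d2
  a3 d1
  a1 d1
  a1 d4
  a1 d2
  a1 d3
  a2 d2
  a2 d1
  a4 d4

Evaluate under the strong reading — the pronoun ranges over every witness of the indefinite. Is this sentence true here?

"her" takes "an assistant" as antecedent and "it" takes "a dataset"; both are donkey pronouns co-varying with the restrictor.
Strong reading: for every (p,d,a) with shared(p,d,a), cleaned(a,d).
Restrictor triples: (p1,d2,a4)→cleaned(a4,d2) ✓  (p1,d3,a4)→cleaned(a4,d3) ✓  (p1,d4,a4)→cleaned(a4,d4) ✓  (p2,d2,a2)→cleaned(a2,d2) ✓  (p2,d3,a1)→cleaned(a1,d3) ✓  (p2,d3,a2)→cleaned(a2,d3) ✓  (p2,d3,a3)→cleaned(a3,d3) ✓  (p2,d4,a4)→cleaned(a4,d4) ✓  (p3,d1,a2)→cleaned(a2,d1) ✓  (p3,d1,a4)→cleaned(a4,d1) ✓  (p3,d2,a4)→cleaned(a4,d2) ✓  (p3,d3,a4)→cleaned(a4,d3) ✓  (p3,d4,a3)→cleaned(a3,d4) ✓  (p4,d2,a2)→cleaned(a2,d2) ✓  (p4,d3,a3)→cleaned(a3,d3) ✓
Every restrictor triple satisfies the scope.

True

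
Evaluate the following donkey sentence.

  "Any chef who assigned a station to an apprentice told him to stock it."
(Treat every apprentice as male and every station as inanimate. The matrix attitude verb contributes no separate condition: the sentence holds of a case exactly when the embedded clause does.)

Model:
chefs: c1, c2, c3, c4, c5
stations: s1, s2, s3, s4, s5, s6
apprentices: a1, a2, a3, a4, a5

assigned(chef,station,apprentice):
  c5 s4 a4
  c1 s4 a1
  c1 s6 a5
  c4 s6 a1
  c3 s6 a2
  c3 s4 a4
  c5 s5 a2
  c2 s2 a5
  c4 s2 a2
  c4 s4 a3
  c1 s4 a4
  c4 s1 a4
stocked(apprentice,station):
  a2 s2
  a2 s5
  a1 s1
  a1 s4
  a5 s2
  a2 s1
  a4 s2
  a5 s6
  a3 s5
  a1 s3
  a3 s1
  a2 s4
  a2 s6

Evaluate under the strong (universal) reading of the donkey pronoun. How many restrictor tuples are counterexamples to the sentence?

6

"him" takes "an apprentice" as antecedent and "it" takes "a station"; both are donkey pronouns co-varying with the restrictor.
Strong reading: for every (c,s,a) with assigned(c,s,a), stocked(a,s).
Restrictor triples: (c1,s4,a1)→stocked(a1,s4) ✓  (c1,s4,a4)→stocked(a4,s4) ✗  (c1,s6,a5)→stocked(a5,s6) ✓  (c2,s2,a5)→stocked(a5,s2) ✓  (c3,s4,a4)→stocked(a4,s4) ✗  (c3,s6,a2)→stocked(a2,s6) ✓  (c4,s1,a4)→stocked(a4,s1) ✗  (c4,s2,a2)→stocked(a2,s2) ✓  (c4,s4,a3)→stocked(a3,s4) ✗  (c4,s6,a1)→stocked(a1,s6) ✗  (c5,s4,a4)→stocked(a4,s4) ✗  (c5,s5,a2)→stocked(a2,s5) ✓
Counterexamples (restrictor triples failing the scope): 6.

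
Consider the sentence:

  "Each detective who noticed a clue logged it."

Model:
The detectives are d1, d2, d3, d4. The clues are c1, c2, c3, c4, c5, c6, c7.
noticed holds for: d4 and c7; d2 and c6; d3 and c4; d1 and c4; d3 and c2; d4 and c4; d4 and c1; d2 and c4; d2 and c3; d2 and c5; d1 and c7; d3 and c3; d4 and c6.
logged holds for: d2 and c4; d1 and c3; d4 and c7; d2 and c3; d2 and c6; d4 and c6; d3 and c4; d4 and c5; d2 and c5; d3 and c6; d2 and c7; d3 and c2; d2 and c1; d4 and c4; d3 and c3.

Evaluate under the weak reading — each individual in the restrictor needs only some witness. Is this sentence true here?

False

"it" takes "a clue" as antecedent — a donkey pronoun bound across the clause boundary.
Weak reading: every detective d with some noticed-clue has at least one noticed-clue c such that logged(d,c).
Per detective: d1:✗  d2:✓  d3:✓  d4:✓
d1 has no witness among its noticed-clues.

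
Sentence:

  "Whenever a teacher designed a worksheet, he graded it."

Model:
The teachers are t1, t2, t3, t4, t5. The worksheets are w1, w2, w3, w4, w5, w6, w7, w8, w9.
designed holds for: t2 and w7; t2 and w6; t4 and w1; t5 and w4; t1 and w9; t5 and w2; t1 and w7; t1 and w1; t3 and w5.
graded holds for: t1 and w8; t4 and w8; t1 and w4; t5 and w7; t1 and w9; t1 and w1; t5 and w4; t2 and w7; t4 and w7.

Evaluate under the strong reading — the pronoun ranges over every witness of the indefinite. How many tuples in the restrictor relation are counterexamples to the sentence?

5

"it" takes "a worksheet" as antecedent — a donkey pronoun bound across the clause boundary.
Strong reading: for every (t,w) with designed(t,w), graded(t,w).
Restrictor pairs: (t1,w1) ✓  (t1,w7) ✗  (t1,w9) ✓  (t2,w6) ✗  (t2,w7) ✓  (t3,w5) ✗  (t4,w1) ✗  (t5,w2) ✗  (t5,w4) ✓
Counterexamples (restrictor pairs failing the scope): 5.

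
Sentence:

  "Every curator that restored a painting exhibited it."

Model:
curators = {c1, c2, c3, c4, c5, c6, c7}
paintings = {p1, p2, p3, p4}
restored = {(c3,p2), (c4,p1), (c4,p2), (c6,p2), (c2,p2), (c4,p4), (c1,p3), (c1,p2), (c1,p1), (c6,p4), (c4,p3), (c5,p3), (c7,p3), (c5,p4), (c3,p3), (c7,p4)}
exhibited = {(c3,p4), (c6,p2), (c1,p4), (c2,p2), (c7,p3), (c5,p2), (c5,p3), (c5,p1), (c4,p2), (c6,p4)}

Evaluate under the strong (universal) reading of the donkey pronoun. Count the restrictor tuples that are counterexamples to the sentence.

10

"it" takes "a painting" as antecedent — a donkey pronoun bound across the clause boundary.
Strong reading: for every (c,p) with restored(c,p), exhibited(c,p).
Restrictor pairs: (c1,p1) ✗  (c1,p2) ✗  (c1,p3) ✗  (c2,p2) ✓  (c3,p2) ✗  (c3,p3) ✗  (c4,p1) ✗  (c4,p2) ✓  (c4,p3) ✗  (c4,p4) ✗  (c5,p3) ✓  (c5,p4) ✗  (c6,p2) ✓  (c6,p4) ✓  (c7,p3) ✓  (c7,p4) ✗
Counterexamples (restrictor pairs failing the scope): 10.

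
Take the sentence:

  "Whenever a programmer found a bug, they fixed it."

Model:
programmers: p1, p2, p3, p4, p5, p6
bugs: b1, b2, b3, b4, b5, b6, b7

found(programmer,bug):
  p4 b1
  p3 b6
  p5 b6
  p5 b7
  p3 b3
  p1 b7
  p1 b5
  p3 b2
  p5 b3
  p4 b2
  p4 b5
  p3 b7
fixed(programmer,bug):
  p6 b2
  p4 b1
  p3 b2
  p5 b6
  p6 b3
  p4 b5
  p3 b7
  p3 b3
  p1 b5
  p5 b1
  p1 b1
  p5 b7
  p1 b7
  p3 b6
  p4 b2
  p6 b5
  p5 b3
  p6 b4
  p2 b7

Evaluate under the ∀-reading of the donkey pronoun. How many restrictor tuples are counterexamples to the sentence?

"it" takes "a bug" as antecedent — a donkey pronoun bound across the clause boundary.
Strong reading: for every (p,b) with found(p,b), fixed(p,b).
Restrictor pairs: (p1,b5) ✓  (p1,b7) ✓  (p3,b2) ✓  (p3,b3) ✓  (p3,b6) ✓  (p3,b7) ✓  (p4,b1) ✓  (p4,b2) ✓  (p4,b5) ✓  (p5,b3) ✓  (p5,b6) ✓  (p5,b7) ✓
Counterexamples (restrictor pairs failing the scope): 0.

0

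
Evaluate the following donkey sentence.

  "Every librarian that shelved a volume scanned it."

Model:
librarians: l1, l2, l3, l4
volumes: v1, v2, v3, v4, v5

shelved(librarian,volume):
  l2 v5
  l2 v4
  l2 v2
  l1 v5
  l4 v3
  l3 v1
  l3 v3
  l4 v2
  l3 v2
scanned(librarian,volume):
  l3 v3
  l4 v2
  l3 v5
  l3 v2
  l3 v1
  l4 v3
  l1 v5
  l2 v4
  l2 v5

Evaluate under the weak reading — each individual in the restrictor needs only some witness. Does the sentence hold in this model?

"it" takes "a volume" as antecedent — a donkey pronoun bound across the clause boundary.
Weak reading: every librarian l with some shelved-volume has at least one shelved-volume v such that scanned(l,v).
Per librarian: l1:✓  l2:✓  l3:✓  l4:✓
Every librarian in the restrictor has a witness.

True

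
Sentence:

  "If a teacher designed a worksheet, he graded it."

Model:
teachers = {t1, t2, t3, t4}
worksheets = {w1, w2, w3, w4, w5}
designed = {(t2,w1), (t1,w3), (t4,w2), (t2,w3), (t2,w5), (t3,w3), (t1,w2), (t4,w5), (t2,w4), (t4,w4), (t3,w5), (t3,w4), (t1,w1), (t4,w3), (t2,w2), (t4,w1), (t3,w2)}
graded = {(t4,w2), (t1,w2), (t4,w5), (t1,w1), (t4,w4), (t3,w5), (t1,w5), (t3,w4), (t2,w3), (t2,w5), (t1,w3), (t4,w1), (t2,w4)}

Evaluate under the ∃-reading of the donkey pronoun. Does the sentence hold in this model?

True

"it" takes "a worksheet" as antecedent — a donkey pronoun bound across the clause boundary.
Weak reading: every teacher t with some designed-worksheet has at least one designed-worksheet w such that graded(t,w).
Per teacher: t1:✓  t2:✓  t3:✓  t4:✓
Every teacher in the restrictor has a witness.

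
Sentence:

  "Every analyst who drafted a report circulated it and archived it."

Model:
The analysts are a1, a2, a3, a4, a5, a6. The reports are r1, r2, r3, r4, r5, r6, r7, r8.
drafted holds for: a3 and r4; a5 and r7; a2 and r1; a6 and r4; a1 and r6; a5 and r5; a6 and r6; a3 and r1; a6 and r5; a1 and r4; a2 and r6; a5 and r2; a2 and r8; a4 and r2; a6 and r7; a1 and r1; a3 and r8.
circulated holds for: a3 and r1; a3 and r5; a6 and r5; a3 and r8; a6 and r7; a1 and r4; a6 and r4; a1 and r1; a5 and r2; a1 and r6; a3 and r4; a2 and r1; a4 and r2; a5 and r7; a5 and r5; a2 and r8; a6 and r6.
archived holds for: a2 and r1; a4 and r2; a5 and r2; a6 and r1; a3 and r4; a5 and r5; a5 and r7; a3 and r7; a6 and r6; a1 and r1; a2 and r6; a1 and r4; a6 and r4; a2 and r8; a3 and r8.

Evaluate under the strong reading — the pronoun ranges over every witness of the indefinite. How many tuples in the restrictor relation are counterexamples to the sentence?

"it" takes "a report" as antecedent — a donkey pronoun bound across the clause boundary.
Strong reading: for every (a,r) with drafted(a,r), circulated(a,r) ∧ archived(a,r).
Restrictor pairs: (a1,r1) ✓  (a1,r4) ✓  (a1,r6) ✗  (a2,r1) ✓  (a2,r6) ✗  (a2,r8) ✓  (a3,r1) ✗  (a3,r4) ✓  (a3,r8) ✓  (a4,r2) ✓  (a5,r2) ✓  (a5,r5) ✓  (a5,r7) ✓  (a6,r4) ✓  (a6,r5) ✗  (a6,r6) ✓  (a6,r7) ✗
Counterexamples (restrictor pairs failing the scope): 5.

5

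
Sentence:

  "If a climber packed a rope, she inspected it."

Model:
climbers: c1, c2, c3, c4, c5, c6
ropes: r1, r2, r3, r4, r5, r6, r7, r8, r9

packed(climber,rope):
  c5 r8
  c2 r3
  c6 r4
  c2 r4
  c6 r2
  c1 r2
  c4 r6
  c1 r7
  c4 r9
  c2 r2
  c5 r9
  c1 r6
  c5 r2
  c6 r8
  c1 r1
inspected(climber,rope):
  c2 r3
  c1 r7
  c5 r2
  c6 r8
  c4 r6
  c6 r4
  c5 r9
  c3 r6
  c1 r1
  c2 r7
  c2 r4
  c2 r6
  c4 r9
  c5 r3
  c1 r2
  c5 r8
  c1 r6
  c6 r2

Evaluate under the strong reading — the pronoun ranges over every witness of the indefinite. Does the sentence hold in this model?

False

"it" takes "a rope" as antecedent — a donkey pronoun bound across the clause boundary.
Strong reading: for every (c,r) with packed(c,r), inspected(c,r).
Restrictor pairs: (c1,r1) ✓  (c1,r2) ✓  (c1,r6) ✓  (c1,r7) ✓  (c2,r2) ✗  (c2,r3) ✓  (c2,r4) ✓  (c4,r6) ✓  (c4,r9) ✓  (c5,r2) ✓  (c5,r8) ✓  (c5,r9) ✓  (c6,r2) ✓  (c6,r4) ✓  (c6,r8) ✓
Counterexample: (c2,r2) is in packed but fails the scope.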